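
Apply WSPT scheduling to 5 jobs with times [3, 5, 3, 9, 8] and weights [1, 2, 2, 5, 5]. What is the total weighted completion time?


Compute p/w ratios and sort ascending (WSPT): [(3, 2), (8, 5), (9, 5), (5, 2), (3, 1)]
Compute weighted completion times:
  Job (p=3,w=2): C=3, w*C=2*3=6
  Job (p=8,w=5): C=11, w*C=5*11=55
  Job (p=9,w=5): C=20, w*C=5*20=100
  Job (p=5,w=2): C=25, w*C=2*25=50
  Job (p=3,w=1): C=28, w*C=1*28=28
Total weighted completion time = 239

239


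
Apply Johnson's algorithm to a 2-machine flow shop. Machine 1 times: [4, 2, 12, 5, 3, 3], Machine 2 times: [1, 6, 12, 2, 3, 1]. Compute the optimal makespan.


Apply Johnson's rule:
  Group 1 (a <= b): [(2, 2, 6), (5, 3, 3), (3, 12, 12)]
  Group 2 (a > b): [(4, 5, 2), (1, 4, 1), (6, 3, 1)]
Optimal job order: [2, 5, 3, 4, 1, 6]
Schedule:
  Job 2: M1 done at 2, M2 done at 8
  Job 5: M1 done at 5, M2 done at 11
  Job 3: M1 done at 17, M2 done at 29
  Job 4: M1 done at 22, M2 done at 31
  Job 1: M1 done at 26, M2 done at 32
  Job 6: M1 done at 29, M2 done at 33
Makespan = 33

33


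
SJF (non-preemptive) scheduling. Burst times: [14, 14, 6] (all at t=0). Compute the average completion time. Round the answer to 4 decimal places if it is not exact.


SJF order (ascending): [6, 14, 14]
Completion times:
  Job 1: burst=6, C=6
  Job 2: burst=14, C=20
  Job 3: burst=14, C=34
Average completion = 60/3 = 20.0

20.0


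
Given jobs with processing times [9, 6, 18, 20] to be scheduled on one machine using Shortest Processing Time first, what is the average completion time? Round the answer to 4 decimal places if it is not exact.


Sort jobs by processing time (SPT order): [6, 9, 18, 20]
Compute completion times sequentially:
  Job 1: processing = 6, completes at 6
  Job 2: processing = 9, completes at 15
  Job 3: processing = 18, completes at 33
  Job 4: processing = 20, completes at 53
Sum of completion times = 107
Average completion time = 107/4 = 26.75

26.75


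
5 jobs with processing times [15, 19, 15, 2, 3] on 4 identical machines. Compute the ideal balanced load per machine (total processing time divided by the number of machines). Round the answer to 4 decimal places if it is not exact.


Total processing time = 15 + 19 + 15 + 2 + 3 = 54
Number of machines = 4
Ideal balanced load = 54 / 4 = 13.5

13.5


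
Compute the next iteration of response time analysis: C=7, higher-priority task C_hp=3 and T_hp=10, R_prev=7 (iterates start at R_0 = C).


R_next = C + ceil(R_prev / T_hp) * C_hp
ceil(7 / 10) = ceil(0.7) = 1
Interference = 1 * 3 = 3
R_next = 7 + 3 = 10

10


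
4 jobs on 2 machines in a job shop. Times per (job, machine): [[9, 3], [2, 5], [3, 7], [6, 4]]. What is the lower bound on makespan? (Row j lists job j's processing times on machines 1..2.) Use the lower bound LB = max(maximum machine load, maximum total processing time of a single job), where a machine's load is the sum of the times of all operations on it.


Machine loads:
  Machine 1: 9 + 2 + 3 + 6 = 20
  Machine 2: 3 + 5 + 7 + 4 = 19
Max machine load = 20
Job totals:
  Job 1: 12
  Job 2: 7
  Job 3: 10
  Job 4: 10
Max job total = 12
Lower bound = max(20, 12) = 20

20


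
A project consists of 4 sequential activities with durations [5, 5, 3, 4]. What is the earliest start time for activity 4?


Activity 4 starts after activities 1 through 3 complete.
Predecessor durations: [5, 5, 3]
ES = 5 + 5 + 3 = 13

13


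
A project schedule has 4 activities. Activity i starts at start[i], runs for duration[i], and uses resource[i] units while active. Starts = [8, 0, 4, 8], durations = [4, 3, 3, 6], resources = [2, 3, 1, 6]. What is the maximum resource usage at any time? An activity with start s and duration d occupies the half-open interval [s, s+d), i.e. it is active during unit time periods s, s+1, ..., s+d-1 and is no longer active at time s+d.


Each activity i is active on [start_i, start_i + duration_i).
Compute total resource usage per time slot:
  t=0: active resources = [3], total = 3
  t=1: active resources = [3], total = 3
  t=2: active resources = [3], total = 3
  t=3: active resources = [], total = 0
  t=4: active resources = [1], total = 1
  t=5: active resources = [1], total = 1
  t=6: active resources = [1], total = 1
  t=7: active resources = [], total = 0
  t=8: active resources = [2, 6], total = 8
  t=9: active resources = [2, 6], total = 8
  t=10: active resources = [2, 6], total = 8
  t=11: active resources = [2, 6], total = 8
  t=12: active resources = [6], total = 6
  t=13: active resources = [6], total = 6
Peak resource demand = 8

8


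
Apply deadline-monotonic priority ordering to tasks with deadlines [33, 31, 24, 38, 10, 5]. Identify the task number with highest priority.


Sort tasks by relative deadline (ascending):
  Task 6: deadline = 5
  Task 5: deadline = 10
  Task 3: deadline = 24
  Task 2: deadline = 31
  Task 1: deadline = 33
  Task 4: deadline = 38
Priority order (highest first): [6, 5, 3, 2, 1, 4]
Highest priority task = 6

6


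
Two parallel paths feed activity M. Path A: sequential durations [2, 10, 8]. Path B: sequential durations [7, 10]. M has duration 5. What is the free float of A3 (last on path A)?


ES(A3) = sum of predecessors on chain A = 12
EF(A3) = ES + duration = 12 + 8 = 20
Successor of A3 is M. ES(M) = max(sum(A), sum(B)) = max(20, 17) = 20
Free float = ES(successor) - EF(current) = 20 - 20 = 0

0


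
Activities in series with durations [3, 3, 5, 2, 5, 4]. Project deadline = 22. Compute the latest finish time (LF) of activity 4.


LF(activity 4) = deadline - sum of successor durations
Successors: activities 5 through 6 with durations [5, 4]
Sum of successor durations = 9
LF = 22 - 9 = 13

13


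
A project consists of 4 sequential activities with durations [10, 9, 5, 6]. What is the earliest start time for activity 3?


Activity 3 starts after activities 1 through 2 complete.
Predecessor durations: [10, 9]
ES = 10 + 9 = 19

19


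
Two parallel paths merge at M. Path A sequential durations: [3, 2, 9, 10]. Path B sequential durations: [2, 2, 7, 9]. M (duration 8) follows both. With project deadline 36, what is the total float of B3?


Forward pass: ES(B3) = sum of predecessors on chain B = 4
EF = ES + duration = 4 + 7 = 11
Backward pass: LF(M) = deadline = 36; LS(M) = 36 - 8 = 28
LF(B3) = LS(M) - sum(successors on chain B) = 28 - 9 = 19
LS = LF - duration = 19 - 7 = 12
Total float = LS - ES = 12 - 4 = 8

8


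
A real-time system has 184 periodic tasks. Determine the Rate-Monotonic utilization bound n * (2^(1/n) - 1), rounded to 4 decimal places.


Compute 2^(1/184) = 1.0037742087
Subtract 1: 1.0037742087 - 1 = 0.0037742087
Multiply by n: 184 * 0.0037742087 = 0.6944544008
Round to 4 dp: 0.6945

0.6945


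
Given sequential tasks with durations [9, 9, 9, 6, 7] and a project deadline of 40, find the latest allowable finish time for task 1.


LF(activity 1) = deadline - sum of successor durations
Successors: activities 2 through 5 with durations [9, 9, 6, 7]
Sum of successor durations = 31
LF = 40 - 31 = 9

9


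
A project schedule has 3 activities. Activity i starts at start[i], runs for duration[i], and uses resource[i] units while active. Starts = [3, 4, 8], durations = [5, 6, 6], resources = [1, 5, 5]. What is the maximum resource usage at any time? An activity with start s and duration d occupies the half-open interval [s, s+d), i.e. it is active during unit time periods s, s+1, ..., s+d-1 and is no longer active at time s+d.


Each activity i is active on [start_i, start_i + duration_i).
Compute total resource usage per time slot:
  t=0: active resources = [], total = 0
  t=1: active resources = [], total = 0
  t=2: active resources = [], total = 0
  t=3: active resources = [1], total = 1
  t=4: active resources = [1, 5], total = 6
  t=5: active resources = [1, 5], total = 6
  t=6: active resources = [1, 5], total = 6
  t=7: active resources = [1, 5], total = 6
  t=8: active resources = [5, 5], total = 10
  t=9: active resources = [5, 5], total = 10
  t=10: active resources = [5], total = 5
  t=11: active resources = [5], total = 5
  t=12: active resources = [5], total = 5
  t=13: active resources = [5], total = 5
Peak resource demand = 10

10


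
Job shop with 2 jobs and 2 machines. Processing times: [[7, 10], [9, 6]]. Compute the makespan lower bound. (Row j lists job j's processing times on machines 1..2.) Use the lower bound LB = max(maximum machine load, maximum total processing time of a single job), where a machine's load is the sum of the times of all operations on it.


Machine loads:
  Machine 1: 7 + 9 = 16
  Machine 2: 10 + 6 = 16
Max machine load = 16
Job totals:
  Job 1: 17
  Job 2: 15
Max job total = 17
Lower bound = max(16, 17) = 17

17


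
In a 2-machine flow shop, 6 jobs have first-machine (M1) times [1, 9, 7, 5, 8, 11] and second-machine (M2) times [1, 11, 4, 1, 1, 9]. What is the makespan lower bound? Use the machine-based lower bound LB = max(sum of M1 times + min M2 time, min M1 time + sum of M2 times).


LB1 = sum(M1 times) + min(M2 times) = 41 + 1 = 42
LB2 = min(M1 times) + sum(M2 times) = 1 + 27 = 28
Lower bound = max(LB1, LB2) = max(42, 28) = 42

42


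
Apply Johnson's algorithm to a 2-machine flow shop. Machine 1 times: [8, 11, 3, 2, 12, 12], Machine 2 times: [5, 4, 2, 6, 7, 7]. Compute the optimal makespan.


Apply Johnson's rule:
  Group 1 (a <= b): [(4, 2, 6)]
  Group 2 (a > b): [(5, 12, 7), (6, 12, 7), (1, 8, 5), (2, 11, 4), (3, 3, 2)]
Optimal job order: [4, 5, 6, 1, 2, 3]
Schedule:
  Job 4: M1 done at 2, M2 done at 8
  Job 5: M1 done at 14, M2 done at 21
  Job 6: M1 done at 26, M2 done at 33
  Job 1: M1 done at 34, M2 done at 39
  Job 2: M1 done at 45, M2 done at 49
  Job 3: M1 done at 48, M2 done at 51
Makespan = 51

51


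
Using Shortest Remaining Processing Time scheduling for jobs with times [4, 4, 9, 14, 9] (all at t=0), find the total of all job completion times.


Since all jobs arrive at t=0, SRPT equals SPT ordering.
SPT order: [4, 4, 9, 9, 14]
Completion times:
  Job 1: p=4, C=4
  Job 2: p=4, C=8
  Job 3: p=9, C=17
  Job 4: p=9, C=26
  Job 5: p=14, C=40
Total completion time = 4 + 8 + 17 + 26 + 40 = 95

95


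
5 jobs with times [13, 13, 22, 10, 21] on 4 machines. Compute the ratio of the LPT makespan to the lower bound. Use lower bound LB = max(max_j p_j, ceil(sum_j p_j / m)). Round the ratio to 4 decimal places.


LPT order: [22, 21, 13, 13, 10]
Machine loads after assignment: [22, 21, 23, 13]
LPT makespan = 23
Lower bound = max(max_job, ceil(total/4)) = max(22, 20) = 22
Ratio = 23 / 22 = 1.0455

1.0455


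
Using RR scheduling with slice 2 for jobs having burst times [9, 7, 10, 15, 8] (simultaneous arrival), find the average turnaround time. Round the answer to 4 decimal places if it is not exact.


Time quantum = 2
Execution trace:
  J1 runs 2 units, time = 2
  J2 runs 2 units, time = 4
  J3 runs 2 units, time = 6
  J4 runs 2 units, time = 8
  J5 runs 2 units, time = 10
  J1 runs 2 units, time = 12
  J2 runs 2 units, time = 14
  J3 runs 2 units, time = 16
  J4 runs 2 units, time = 18
  J5 runs 2 units, time = 20
  J1 runs 2 units, time = 22
  J2 runs 2 units, time = 24
  J3 runs 2 units, time = 26
  J4 runs 2 units, time = 28
  J5 runs 2 units, time = 30
  J1 runs 2 units, time = 32
  J2 runs 1 units, time = 33
  J3 runs 2 units, time = 35
  J4 runs 2 units, time = 37
  J5 runs 2 units, time = 39
  J1 runs 1 units, time = 40
  J3 runs 2 units, time = 42
  J4 runs 2 units, time = 44
  J4 runs 2 units, time = 46
  J4 runs 2 units, time = 48
  J4 runs 1 units, time = 49
Finish times: [40, 33, 42, 49, 39]
Average turnaround = 203/5 = 40.6

40.6


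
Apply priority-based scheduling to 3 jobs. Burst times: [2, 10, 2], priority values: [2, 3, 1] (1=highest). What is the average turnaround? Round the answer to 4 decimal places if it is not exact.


Sort by priority (ascending = highest first):
Order: [(1, 2), (2, 2), (3, 10)]
Completion times:
  Priority 1, burst=2, C=2
  Priority 2, burst=2, C=4
  Priority 3, burst=10, C=14
Average turnaround = 20/3 = 6.6667

6.6667


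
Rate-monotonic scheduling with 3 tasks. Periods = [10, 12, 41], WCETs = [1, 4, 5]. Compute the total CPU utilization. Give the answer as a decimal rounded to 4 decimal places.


Compute individual utilizations (exact fractions):
  Task 1: C/T = 1/10 (approx. 0.1)
  Task 2: C/T = 4/12 = 1/3 (approx. 0.3333)
  Task 3: C/T = 5/41 (approx. 0.122)
Total utilization U = 1/10 + 1/3 + 5/41 = 683/1230
Rounded to 4 decimal places: U = 0.5553
RM (Liu & Layland) bound for 3 tasks = 0.779763; compare with U = 683/1230 (approx. 0.555285)
U <= bound, so schedulable by RM sufficient condition.

0.5553


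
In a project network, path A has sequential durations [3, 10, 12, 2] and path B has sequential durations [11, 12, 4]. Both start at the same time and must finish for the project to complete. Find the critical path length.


Path A total = 3 + 10 + 12 + 2 = 27
Path B total = 11 + 12 + 4 = 27
Critical path = longest path = max(27, 27) = 27

27


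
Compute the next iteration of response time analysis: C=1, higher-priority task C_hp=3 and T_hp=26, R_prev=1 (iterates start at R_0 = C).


R_next = C + ceil(R_prev / T_hp) * C_hp
ceil(1 / 26) = ceil(0.0385) = 1
Interference = 1 * 3 = 3
R_next = 1 + 3 = 4

4


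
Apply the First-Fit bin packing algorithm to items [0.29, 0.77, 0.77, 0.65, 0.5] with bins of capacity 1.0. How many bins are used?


Place items sequentially using First-Fit:
  Item 0.29 -> new Bin 1
  Item 0.77 -> new Bin 2
  Item 0.77 -> new Bin 3
  Item 0.65 -> Bin 1 (now 0.94)
  Item 0.5 -> new Bin 4
Total bins used = 4

4


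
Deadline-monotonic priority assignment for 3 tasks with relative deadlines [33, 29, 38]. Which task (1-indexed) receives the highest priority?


Sort tasks by relative deadline (ascending):
  Task 2: deadline = 29
  Task 1: deadline = 33
  Task 3: deadline = 38
Priority order (highest first): [2, 1, 3]
Highest priority task = 2

2


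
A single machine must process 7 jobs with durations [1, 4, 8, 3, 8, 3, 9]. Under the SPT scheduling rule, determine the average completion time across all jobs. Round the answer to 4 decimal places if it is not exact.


Sort jobs by processing time (SPT order): [1, 3, 3, 4, 8, 8, 9]
Compute completion times sequentially:
  Job 1: processing = 1, completes at 1
  Job 2: processing = 3, completes at 4
  Job 3: processing = 3, completes at 7
  Job 4: processing = 4, completes at 11
  Job 5: processing = 8, completes at 19
  Job 6: processing = 8, completes at 27
  Job 7: processing = 9, completes at 36
Sum of completion times = 105
Average completion time = 105/7 = 15.0

15.0


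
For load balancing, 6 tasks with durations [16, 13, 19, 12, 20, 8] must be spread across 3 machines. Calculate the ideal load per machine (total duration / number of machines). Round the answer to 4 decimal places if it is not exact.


Total processing time = 16 + 13 + 19 + 12 + 20 + 8 = 88
Number of machines = 3
Ideal balanced load = 88 / 3 = 29.3333

29.3333


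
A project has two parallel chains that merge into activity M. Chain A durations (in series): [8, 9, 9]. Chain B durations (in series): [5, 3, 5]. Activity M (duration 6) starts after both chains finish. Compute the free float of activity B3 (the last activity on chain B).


ES(B3) = sum of predecessors on chain B = 8
EF(B3) = ES + duration = 8 + 5 = 13
Successor of B3 is M. ES(M) = max(sum(A), sum(B)) = max(26, 13) = 26
Free float = ES(successor) - EF(current) = 26 - 13 = 13

13


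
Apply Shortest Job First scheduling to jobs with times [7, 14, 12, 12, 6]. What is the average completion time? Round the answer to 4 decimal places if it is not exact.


SJF order (ascending): [6, 7, 12, 12, 14]
Completion times:
  Job 1: burst=6, C=6
  Job 2: burst=7, C=13
  Job 3: burst=12, C=25
  Job 4: burst=12, C=37
  Job 5: burst=14, C=51
Average completion = 132/5 = 26.4

26.4


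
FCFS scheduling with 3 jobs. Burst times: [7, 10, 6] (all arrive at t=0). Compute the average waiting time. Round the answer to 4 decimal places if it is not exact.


FCFS order (as given): [7, 10, 6]
Waiting times:
  Job 1: wait = 0
  Job 2: wait = 7
  Job 3: wait = 17
Sum of waiting times = 24
Average waiting time = 24/3 = 8.0

8.0


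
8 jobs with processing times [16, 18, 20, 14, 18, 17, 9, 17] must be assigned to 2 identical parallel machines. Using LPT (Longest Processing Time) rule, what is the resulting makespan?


Sort jobs in decreasing order (LPT): [20, 18, 18, 17, 17, 16, 14, 9]
Assign each job to the least loaded machine:
  Machine 1: jobs [20, 17, 16, 14], load = 67
  Machine 2: jobs [18, 18, 17, 9], load = 62
Makespan = max load = 67

67


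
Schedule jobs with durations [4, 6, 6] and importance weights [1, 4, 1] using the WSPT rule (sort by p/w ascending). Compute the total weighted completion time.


Compute p/w ratios and sort ascending (WSPT): [(6, 4), (4, 1), (6, 1)]
Compute weighted completion times:
  Job (p=6,w=4): C=6, w*C=4*6=24
  Job (p=4,w=1): C=10, w*C=1*10=10
  Job (p=6,w=1): C=16, w*C=1*16=16
Total weighted completion time = 50

50


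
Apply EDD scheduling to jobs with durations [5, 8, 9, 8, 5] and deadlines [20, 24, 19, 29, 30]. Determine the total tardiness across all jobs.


Sort by due date (EDD order): [(9, 19), (5, 20), (8, 24), (8, 29), (5, 30)]
Compute completion times and tardiness:
  Job 1: p=9, d=19, C=9, tardiness=max(0,9-19)=0
  Job 2: p=5, d=20, C=14, tardiness=max(0,14-20)=0
  Job 3: p=8, d=24, C=22, tardiness=max(0,22-24)=0
  Job 4: p=8, d=29, C=30, tardiness=max(0,30-29)=1
  Job 5: p=5, d=30, C=35, tardiness=max(0,35-30)=5
Total tardiness = 6

6


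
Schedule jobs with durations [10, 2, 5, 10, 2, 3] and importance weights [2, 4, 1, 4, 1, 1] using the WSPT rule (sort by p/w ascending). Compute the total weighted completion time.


Compute p/w ratios and sort ascending (WSPT): [(2, 4), (2, 1), (10, 4), (3, 1), (10, 2), (5, 1)]
Compute weighted completion times:
  Job (p=2,w=4): C=2, w*C=4*2=8
  Job (p=2,w=1): C=4, w*C=1*4=4
  Job (p=10,w=4): C=14, w*C=4*14=56
  Job (p=3,w=1): C=17, w*C=1*17=17
  Job (p=10,w=2): C=27, w*C=2*27=54
  Job (p=5,w=1): C=32, w*C=1*32=32
Total weighted completion time = 171

171


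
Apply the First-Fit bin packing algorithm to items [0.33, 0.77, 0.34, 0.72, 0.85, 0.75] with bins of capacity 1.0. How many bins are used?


Place items sequentially using First-Fit:
  Item 0.33 -> new Bin 1
  Item 0.77 -> new Bin 2
  Item 0.34 -> Bin 1 (now 0.67)
  Item 0.72 -> new Bin 3
  Item 0.85 -> new Bin 4
  Item 0.75 -> new Bin 5
Total bins used = 5

5


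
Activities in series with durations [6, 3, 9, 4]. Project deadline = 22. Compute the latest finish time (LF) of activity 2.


LF(activity 2) = deadline - sum of successor durations
Successors: activities 3 through 4 with durations [9, 4]
Sum of successor durations = 13
LF = 22 - 13 = 9

9


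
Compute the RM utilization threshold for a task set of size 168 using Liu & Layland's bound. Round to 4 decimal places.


Compute 2^(1/168) = 1.0041343992
Subtract 1: 1.0041343992 - 1 = 0.0041343992
Multiply by n: 168 * 0.0041343992 = 0.6945790656
Round to 4 dp: 0.6946

0.6946


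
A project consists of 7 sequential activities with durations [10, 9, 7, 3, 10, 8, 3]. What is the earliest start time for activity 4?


Activity 4 starts after activities 1 through 3 complete.
Predecessor durations: [10, 9, 7]
ES = 10 + 9 + 7 = 26

26


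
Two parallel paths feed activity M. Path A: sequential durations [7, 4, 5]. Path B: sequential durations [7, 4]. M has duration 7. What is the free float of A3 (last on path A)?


ES(A3) = sum of predecessors on chain A = 11
EF(A3) = ES + duration = 11 + 5 = 16
Successor of A3 is M. ES(M) = max(sum(A), sum(B)) = max(16, 11) = 16
Free float = ES(successor) - EF(current) = 16 - 16 = 0

0


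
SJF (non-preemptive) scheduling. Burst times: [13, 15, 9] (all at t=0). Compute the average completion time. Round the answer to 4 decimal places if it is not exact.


SJF order (ascending): [9, 13, 15]
Completion times:
  Job 1: burst=9, C=9
  Job 2: burst=13, C=22
  Job 3: burst=15, C=37
Average completion = 68/3 = 22.6667

22.6667


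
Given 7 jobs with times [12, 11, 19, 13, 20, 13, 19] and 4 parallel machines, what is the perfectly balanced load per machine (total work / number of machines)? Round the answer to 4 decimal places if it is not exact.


Total processing time = 12 + 11 + 19 + 13 + 20 + 13 + 19 = 107
Number of machines = 4
Ideal balanced load = 107 / 4 = 26.75

26.75


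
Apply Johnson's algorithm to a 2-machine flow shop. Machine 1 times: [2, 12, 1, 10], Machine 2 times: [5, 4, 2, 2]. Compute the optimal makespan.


Apply Johnson's rule:
  Group 1 (a <= b): [(3, 1, 2), (1, 2, 5)]
  Group 2 (a > b): [(2, 12, 4), (4, 10, 2)]
Optimal job order: [3, 1, 2, 4]
Schedule:
  Job 3: M1 done at 1, M2 done at 3
  Job 1: M1 done at 3, M2 done at 8
  Job 2: M1 done at 15, M2 done at 19
  Job 4: M1 done at 25, M2 done at 27
Makespan = 27

27


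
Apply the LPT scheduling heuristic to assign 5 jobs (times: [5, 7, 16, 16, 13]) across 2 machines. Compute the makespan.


Sort jobs in decreasing order (LPT): [16, 16, 13, 7, 5]
Assign each job to the least loaded machine:
  Machine 1: jobs [16, 13], load = 29
  Machine 2: jobs [16, 7, 5], load = 28
Makespan = max load = 29

29


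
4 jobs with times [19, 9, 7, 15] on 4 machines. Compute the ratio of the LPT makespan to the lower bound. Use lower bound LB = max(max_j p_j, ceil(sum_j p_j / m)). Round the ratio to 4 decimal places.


LPT order: [19, 15, 9, 7]
Machine loads after assignment: [19, 15, 9, 7]
LPT makespan = 19
Lower bound = max(max_job, ceil(total/4)) = max(19, 13) = 19
Ratio = 19 / 19 = 1.0

1.0


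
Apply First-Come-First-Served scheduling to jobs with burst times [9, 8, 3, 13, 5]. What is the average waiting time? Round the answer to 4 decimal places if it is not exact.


FCFS order (as given): [9, 8, 3, 13, 5]
Waiting times:
  Job 1: wait = 0
  Job 2: wait = 9
  Job 3: wait = 17
  Job 4: wait = 20
  Job 5: wait = 33
Sum of waiting times = 79
Average waiting time = 79/5 = 15.8

15.8


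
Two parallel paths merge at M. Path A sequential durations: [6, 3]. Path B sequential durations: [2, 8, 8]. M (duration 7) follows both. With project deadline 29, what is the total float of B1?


Forward pass: ES(B1) = sum of predecessors on chain B = 0
EF = ES + duration = 0 + 2 = 2
Backward pass: LF(M) = deadline = 29; LS(M) = 29 - 7 = 22
LF(B1) = LS(M) - sum(successors on chain B) = 22 - 16 = 6
LS = LF - duration = 6 - 2 = 4
Total float = LS - ES = 4 - 0 = 4

4


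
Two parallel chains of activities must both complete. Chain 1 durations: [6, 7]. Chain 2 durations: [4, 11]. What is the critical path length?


Path A total = 6 + 7 = 13
Path B total = 4 + 11 = 15
Critical path = longest path = max(13, 15) = 15

15


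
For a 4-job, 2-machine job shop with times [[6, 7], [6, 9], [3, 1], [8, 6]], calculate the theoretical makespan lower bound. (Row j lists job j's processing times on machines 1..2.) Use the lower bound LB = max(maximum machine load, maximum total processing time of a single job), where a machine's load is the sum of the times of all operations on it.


Machine loads:
  Machine 1: 6 + 6 + 3 + 8 = 23
  Machine 2: 7 + 9 + 1 + 6 = 23
Max machine load = 23
Job totals:
  Job 1: 13
  Job 2: 15
  Job 3: 4
  Job 4: 14
Max job total = 15
Lower bound = max(23, 15) = 23

23


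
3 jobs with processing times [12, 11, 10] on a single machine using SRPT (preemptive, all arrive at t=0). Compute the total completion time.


Since all jobs arrive at t=0, SRPT equals SPT ordering.
SPT order: [10, 11, 12]
Completion times:
  Job 1: p=10, C=10
  Job 2: p=11, C=21
  Job 3: p=12, C=33
Total completion time = 10 + 21 + 33 = 64

64


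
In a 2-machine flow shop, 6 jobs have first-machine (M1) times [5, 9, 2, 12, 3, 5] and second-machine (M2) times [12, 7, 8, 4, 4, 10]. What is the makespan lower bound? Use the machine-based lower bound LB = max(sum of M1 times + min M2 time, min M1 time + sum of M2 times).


LB1 = sum(M1 times) + min(M2 times) = 36 + 4 = 40
LB2 = min(M1 times) + sum(M2 times) = 2 + 45 = 47
Lower bound = max(LB1, LB2) = max(40, 47) = 47

47


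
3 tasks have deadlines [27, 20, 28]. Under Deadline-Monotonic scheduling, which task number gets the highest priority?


Sort tasks by relative deadline (ascending):
  Task 2: deadline = 20
  Task 1: deadline = 27
  Task 3: deadline = 28
Priority order (highest first): [2, 1, 3]
Highest priority task = 2

2


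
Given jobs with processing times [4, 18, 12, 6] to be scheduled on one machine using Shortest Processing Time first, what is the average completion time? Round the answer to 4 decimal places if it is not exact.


Sort jobs by processing time (SPT order): [4, 6, 12, 18]
Compute completion times sequentially:
  Job 1: processing = 4, completes at 4
  Job 2: processing = 6, completes at 10
  Job 3: processing = 12, completes at 22
  Job 4: processing = 18, completes at 40
Sum of completion times = 76
Average completion time = 76/4 = 19.0

19.0


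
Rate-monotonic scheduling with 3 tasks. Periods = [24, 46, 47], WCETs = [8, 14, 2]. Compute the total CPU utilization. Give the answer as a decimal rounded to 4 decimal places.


Compute individual utilizations (exact fractions):
  Task 1: C/T = 8/24 = 1/3 (approx. 0.3333)
  Task 2: C/T = 14/46 = 7/23 (approx. 0.3043)
  Task 3: C/T = 2/47 (approx. 0.0426)
Total utilization U = 1/3 + 7/23 + 2/47 = 2206/3243
Rounded to 4 decimal places: U = 0.6802
RM (Liu & Layland) bound for 3 tasks = 0.779763; compare with U = 2206/3243 (approx. 0.680234)
U <= bound, so schedulable by RM sufficient condition.

0.6802


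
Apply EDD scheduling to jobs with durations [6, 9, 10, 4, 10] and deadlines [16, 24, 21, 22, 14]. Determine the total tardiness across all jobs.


Sort by due date (EDD order): [(10, 14), (6, 16), (10, 21), (4, 22), (9, 24)]
Compute completion times and tardiness:
  Job 1: p=10, d=14, C=10, tardiness=max(0,10-14)=0
  Job 2: p=6, d=16, C=16, tardiness=max(0,16-16)=0
  Job 3: p=10, d=21, C=26, tardiness=max(0,26-21)=5
  Job 4: p=4, d=22, C=30, tardiness=max(0,30-22)=8
  Job 5: p=9, d=24, C=39, tardiness=max(0,39-24)=15
Total tardiness = 28

28


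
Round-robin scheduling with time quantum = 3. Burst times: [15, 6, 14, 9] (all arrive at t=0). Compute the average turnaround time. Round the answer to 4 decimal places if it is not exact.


Time quantum = 3
Execution trace:
  J1 runs 3 units, time = 3
  J2 runs 3 units, time = 6
  J3 runs 3 units, time = 9
  J4 runs 3 units, time = 12
  J1 runs 3 units, time = 15
  J2 runs 3 units, time = 18
  J3 runs 3 units, time = 21
  J4 runs 3 units, time = 24
  J1 runs 3 units, time = 27
  J3 runs 3 units, time = 30
  J4 runs 3 units, time = 33
  J1 runs 3 units, time = 36
  J3 runs 3 units, time = 39
  J1 runs 3 units, time = 42
  J3 runs 2 units, time = 44
Finish times: [42, 18, 44, 33]
Average turnaround = 137/4 = 34.25

34.25


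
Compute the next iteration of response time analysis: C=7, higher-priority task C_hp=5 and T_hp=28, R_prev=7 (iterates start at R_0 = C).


R_next = C + ceil(R_prev / T_hp) * C_hp
ceil(7 / 28) = ceil(0.25) = 1
Interference = 1 * 5 = 5
R_next = 7 + 5 = 12

12


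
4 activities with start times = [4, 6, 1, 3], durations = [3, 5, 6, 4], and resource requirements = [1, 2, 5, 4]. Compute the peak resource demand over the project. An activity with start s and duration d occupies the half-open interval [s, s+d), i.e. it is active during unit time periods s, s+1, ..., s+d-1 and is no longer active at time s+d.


Each activity i is active on [start_i, start_i + duration_i).
Compute total resource usage per time slot:
  t=0: active resources = [], total = 0
  t=1: active resources = [5], total = 5
  t=2: active resources = [5], total = 5
  t=3: active resources = [5, 4], total = 9
  t=4: active resources = [1, 5, 4], total = 10
  t=5: active resources = [1, 5, 4], total = 10
  t=6: active resources = [1, 2, 5, 4], total = 12
  t=7: active resources = [2], total = 2
  t=8: active resources = [2], total = 2
  t=9: active resources = [2], total = 2
  t=10: active resources = [2], total = 2
Peak resource demand = 12

12


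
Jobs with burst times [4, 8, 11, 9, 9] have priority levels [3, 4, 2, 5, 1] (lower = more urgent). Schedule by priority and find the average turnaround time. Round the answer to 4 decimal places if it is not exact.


Sort by priority (ascending = highest first):
Order: [(1, 9), (2, 11), (3, 4), (4, 8), (5, 9)]
Completion times:
  Priority 1, burst=9, C=9
  Priority 2, burst=11, C=20
  Priority 3, burst=4, C=24
  Priority 4, burst=8, C=32
  Priority 5, burst=9, C=41
Average turnaround = 126/5 = 25.2

25.2


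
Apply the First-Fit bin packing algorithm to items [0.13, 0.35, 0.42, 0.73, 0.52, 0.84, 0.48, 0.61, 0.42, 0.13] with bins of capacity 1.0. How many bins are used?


Place items sequentially using First-Fit:
  Item 0.13 -> new Bin 1
  Item 0.35 -> Bin 1 (now 0.48)
  Item 0.42 -> Bin 1 (now 0.9)
  Item 0.73 -> new Bin 2
  Item 0.52 -> new Bin 3
  Item 0.84 -> new Bin 4
  Item 0.48 -> Bin 3 (now 1.0)
  Item 0.61 -> new Bin 5
  Item 0.42 -> new Bin 6
  Item 0.13 -> Bin 2 (now 0.86)
Total bins used = 6

6


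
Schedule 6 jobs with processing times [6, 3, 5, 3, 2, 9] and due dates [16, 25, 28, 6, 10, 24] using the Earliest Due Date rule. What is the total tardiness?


Sort by due date (EDD order): [(3, 6), (2, 10), (6, 16), (9, 24), (3, 25), (5, 28)]
Compute completion times and tardiness:
  Job 1: p=3, d=6, C=3, tardiness=max(0,3-6)=0
  Job 2: p=2, d=10, C=5, tardiness=max(0,5-10)=0
  Job 3: p=6, d=16, C=11, tardiness=max(0,11-16)=0
  Job 4: p=9, d=24, C=20, tardiness=max(0,20-24)=0
  Job 5: p=3, d=25, C=23, tardiness=max(0,23-25)=0
  Job 6: p=5, d=28, C=28, tardiness=max(0,28-28)=0
Total tardiness = 0

0


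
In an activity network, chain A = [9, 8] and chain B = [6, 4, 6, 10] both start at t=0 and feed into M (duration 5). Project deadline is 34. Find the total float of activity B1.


Forward pass: ES(B1) = sum of predecessors on chain B = 0
EF = ES + duration = 0 + 6 = 6
Backward pass: LF(M) = deadline = 34; LS(M) = 34 - 5 = 29
LF(B1) = LS(M) - sum(successors on chain B) = 29 - 20 = 9
LS = LF - duration = 9 - 6 = 3
Total float = LS - ES = 3 - 0 = 3

3


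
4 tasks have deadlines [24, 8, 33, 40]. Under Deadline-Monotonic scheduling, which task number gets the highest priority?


Sort tasks by relative deadline (ascending):
  Task 2: deadline = 8
  Task 1: deadline = 24
  Task 3: deadline = 33
  Task 4: deadline = 40
Priority order (highest first): [2, 1, 3, 4]
Highest priority task = 2

2


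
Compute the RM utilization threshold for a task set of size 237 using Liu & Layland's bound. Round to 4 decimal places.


Compute 2^(1/237) = 1.0029289527
Subtract 1: 1.0029289527 - 1 = 0.0029289527
Multiply by n: 237 * 0.0029289527 = 0.6941617899
Round to 4 dp: 0.6942

0.6942


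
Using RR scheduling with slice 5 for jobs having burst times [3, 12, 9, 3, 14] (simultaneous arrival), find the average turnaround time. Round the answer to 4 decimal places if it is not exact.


Time quantum = 5
Execution trace:
  J1 runs 3 units, time = 3
  J2 runs 5 units, time = 8
  J3 runs 5 units, time = 13
  J4 runs 3 units, time = 16
  J5 runs 5 units, time = 21
  J2 runs 5 units, time = 26
  J3 runs 4 units, time = 30
  J5 runs 5 units, time = 35
  J2 runs 2 units, time = 37
  J5 runs 4 units, time = 41
Finish times: [3, 37, 30, 16, 41]
Average turnaround = 127/5 = 25.4

25.4


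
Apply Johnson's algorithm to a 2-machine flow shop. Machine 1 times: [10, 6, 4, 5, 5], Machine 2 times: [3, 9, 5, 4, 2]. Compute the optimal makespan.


Apply Johnson's rule:
  Group 1 (a <= b): [(3, 4, 5), (2, 6, 9)]
  Group 2 (a > b): [(4, 5, 4), (1, 10, 3), (5, 5, 2)]
Optimal job order: [3, 2, 4, 1, 5]
Schedule:
  Job 3: M1 done at 4, M2 done at 9
  Job 2: M1 done at 10, M2 done at 19
  Job 4: M1 done at 15, M2 done at 23
  Job 1: M1 done at 25, M2 done at 28
  Job 5: M1 done at 30, M2 done at 32
Makespan = 32

32


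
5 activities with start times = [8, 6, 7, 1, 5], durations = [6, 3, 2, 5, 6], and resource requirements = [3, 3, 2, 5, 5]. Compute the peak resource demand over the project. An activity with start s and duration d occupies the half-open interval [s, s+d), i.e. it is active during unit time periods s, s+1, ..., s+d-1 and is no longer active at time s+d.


Each activity i is active on [start_i, start_i + duration_i).
Compute total resource usage per time slot:
  t=0: active resources = [], total = 0
  t=1: active resources = [5], total = 5
  t=2: active resources = [5], total = 5
  t=3: active resources = [5], total = 5
  t=4: active resources = [5], total = 5
  t=5: active resources = [5, 5], total = 10
  t=6: active resources = [3, 5], total = 8
  t=7: active resources = [3, 2, 5], total = 10
  t=8: active resources = [3, 3, 2, 5], total = 13
  t=9: active resources = [3, 5], total = 8
  t=10: active resources = [3, 5], total = 8
  t=11: active resources = [3], total = 3
  t=12: active resources = [3], total = 3
  t=13: active resources = [3], total = 3
Peak resource demand = 13

13


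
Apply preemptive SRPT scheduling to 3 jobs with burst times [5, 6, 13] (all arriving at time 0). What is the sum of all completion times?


Since all jobs arrive at t=0, SRPT equals SPT ordering.
SPT order: [5, 6, 13]
Completion times:
  Job 1: p=5, C=5
  Job 2: p=6, C=11
  Job 3: p=13, C=24
Total completion time = 5 + 11 + 24 = 40

40


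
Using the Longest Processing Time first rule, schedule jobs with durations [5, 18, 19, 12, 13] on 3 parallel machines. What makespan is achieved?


Sort jobs in decreasing order (LPT): [19, 18, 13, 12, 5]
Assign each job to the least loaded machine:
  Machine 1: jobs [19], load = 19
  Machine 2: jobs [18, 5], load = 23
  Machine 3: jobs [13, 12], load = 25
Makespan = max load = 25

25


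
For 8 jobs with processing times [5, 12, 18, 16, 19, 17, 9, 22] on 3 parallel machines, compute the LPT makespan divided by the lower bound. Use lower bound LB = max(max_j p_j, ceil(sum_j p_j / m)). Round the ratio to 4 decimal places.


LPT order: [22, 19, 18, 17, 16, 12, 9, 5]
Machine loads after assignment: [43, 40, 35]
LPT makespan = 43
Lower bound = max(max_job, ceil(total/3)) = max(22, 40) = 40
Ratio = 43 / 40 = 1.075

1.075


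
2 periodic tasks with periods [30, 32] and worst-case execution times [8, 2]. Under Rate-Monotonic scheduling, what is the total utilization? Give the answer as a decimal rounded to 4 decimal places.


Compute individual utilizations (exact fractions):
  Task 1: C/T = 8/30 = 4/15 (approx. 0.2667)
  Task 2: C/T = 2/32 = 1/16 (approx. 0.0625)
Total utilization U = 4/15 + 1/16 = 79/240
Rounded to 4 decimal places: U = 0.3292
RM (Liu & Layland) bound for 2 tasks = 0.828427; compare with U = 79/240 (approx. 0.329167)
U <= bound, so schedulable by RM sufficient condition.

0.3292


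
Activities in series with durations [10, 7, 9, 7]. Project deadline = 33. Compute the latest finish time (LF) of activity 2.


LF(activity 2) = deadline - sum of successor durations
Successors: activities 3 through 4 with durations [9, 7]
Sum of successor durations = 16
LF = 33 - 16 = 17

17


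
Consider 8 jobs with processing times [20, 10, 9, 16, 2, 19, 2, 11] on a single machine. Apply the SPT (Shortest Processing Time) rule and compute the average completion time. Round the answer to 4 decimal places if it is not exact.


Sort jobs by processing time (SPT order): [2, 2, 9, 10, 11, 16, 19, 20]
Compute completion times sequentially:
  Job 1: processing = 2, completes at 2
  Job 2: processing = 2, completes at 4
  Job 3: processing = 9, completes at 13
  Job 4: processing = 10, completes at 23
  Job 5: processing = 11, completes at 34
  Job 6: processing = 16, completes at 50
  Job 7: processing = 19, completes at 69
  Job 8: processing = 20, completes at 89
Sum of completion times = 284
Average completion time = 284/8 = 35.5

35.5


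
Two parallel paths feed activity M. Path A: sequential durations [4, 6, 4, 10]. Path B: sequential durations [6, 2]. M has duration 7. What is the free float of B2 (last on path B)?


ES(B2) = sum of predecessors on chain B = 6
EF(B2) = ES + duration = 6 + 2 = 8
Successor of B2 is M. ES(M) = max(sum(A), sum(B)) = max(24, 8) = 24
Free float = ES(successor) - EF(current) = 24 - 8 = 16

16


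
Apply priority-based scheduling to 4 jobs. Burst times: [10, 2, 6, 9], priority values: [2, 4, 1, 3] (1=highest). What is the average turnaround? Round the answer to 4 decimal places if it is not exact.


Sort by priority (ascending = highest first):
Order: [(1, 6), (2, 10), (3, 9), (4, 2)]
Completion times:
  Priority 1, burst=6, C=6
  Priority 2, burst=10, C=16
  Priority 3, burst=9, C=25
  Priority 4, burst=2, C=27
Average turnaround = 74/4 = 18.5

18.5


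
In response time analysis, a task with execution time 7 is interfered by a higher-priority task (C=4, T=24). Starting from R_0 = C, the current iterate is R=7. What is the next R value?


R_next = C + ceil(R_prev / T_hp) * C_hp
ceil(7 / 24) = ceil(0.2917) = 1
Interference = 1 * 4 = 4
R_next = 7 + 4 = 11

11


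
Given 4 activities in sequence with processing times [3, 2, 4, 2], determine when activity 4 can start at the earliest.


Activity 4 starts after activities 1 through 3 complete.
Predecessor durations: [3, 2, 4]
ES = 3 + 2 + 4 = 9

9


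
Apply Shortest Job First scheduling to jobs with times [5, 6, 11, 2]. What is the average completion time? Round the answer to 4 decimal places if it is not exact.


SJF order (ascending): [2, 5, 6, 11]
Completion times:
  Job 1: burst=2, C=2
  Job 2: burst=5, C=7
  Job 3: burst=6, C=13
  Job 4: burst=11, C=24
Average completion = 46/4 = 11.5

11.5


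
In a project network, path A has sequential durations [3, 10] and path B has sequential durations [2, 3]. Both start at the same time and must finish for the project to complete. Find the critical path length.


Path A total = 3 + 10 = 13
Path B total = 2 + 3 = 5
Critical path = longest path = max(13, 5) = 13

13


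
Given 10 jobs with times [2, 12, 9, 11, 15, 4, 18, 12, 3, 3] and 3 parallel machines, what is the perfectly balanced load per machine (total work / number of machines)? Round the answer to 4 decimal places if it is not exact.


Total processing time = 2 + 12 + 9 + 11 + 15 + 4 + 18 + 12 + 3 + 3 = 89
Number of machines = 3
Ideal balanced load = 89 / 3 = 29.6667

29.6667


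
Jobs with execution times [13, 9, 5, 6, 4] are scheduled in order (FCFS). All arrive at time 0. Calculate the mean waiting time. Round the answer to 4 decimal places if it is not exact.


FCFS order (as given): [13, 9, 5, 6, 4]
Waiting times:
  Job 1: wait = 0
  Job 2: wait = 13
  Job 3: wait = 22
  Job 4: wait = 27
  Job 5: wait = 33
Sum of waiting times = 95
Average waiting time = 95/5 = 19.0

19.0


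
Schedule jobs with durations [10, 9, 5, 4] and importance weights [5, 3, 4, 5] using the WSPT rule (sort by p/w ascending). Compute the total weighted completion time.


Compute p/w ratios and sort ascending (WSPT): [(4, 5), (5, 4), (10, 5), (9, 3)]
Compute weighted completion times:
  Job (p=4,w=5): C=4, w*C=5*4=20
  Job (p=5,w=4): C=9, w*C=4*9=36
  Job (p=10,w=5): C=19, w*C=5*19=95
  Job (p=9,w=3): C=28, w*C=3*28=84
Total weighted completion time = 235

235


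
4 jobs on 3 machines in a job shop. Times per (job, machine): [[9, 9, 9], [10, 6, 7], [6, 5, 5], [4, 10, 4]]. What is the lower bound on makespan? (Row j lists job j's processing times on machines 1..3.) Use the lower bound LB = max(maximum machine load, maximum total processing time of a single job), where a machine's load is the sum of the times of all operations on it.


Machine loads:
  Machine 1: 9 + 10 + 6 + 4 = 29
  Machine 2: 9 + 6 + 5 + 10 = 30
  Machine 3: 9 + 7 + 5 + 4 = 25
Max machine load = 30
Job totals:
  Job 1: 27
  Job 2: 23
  Job 3: 16
  Job 4: 18
Max job total = 27
Lower bound = max(30, 27) = 30

30
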